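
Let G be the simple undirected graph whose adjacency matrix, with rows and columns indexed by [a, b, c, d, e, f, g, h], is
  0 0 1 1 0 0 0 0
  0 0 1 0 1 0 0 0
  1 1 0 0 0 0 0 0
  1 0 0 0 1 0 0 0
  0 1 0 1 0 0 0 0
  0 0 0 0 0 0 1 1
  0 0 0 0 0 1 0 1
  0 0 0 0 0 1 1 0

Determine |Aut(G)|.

60

G has two connected components, {a, b, c, d, e} and {f, g, h}; each is 2-regular, so G = C_5 ⊔ C_3. No automorphism exchanges components of different sizes, hence Aut(G) is the direct product D_3 × D_5, order 60.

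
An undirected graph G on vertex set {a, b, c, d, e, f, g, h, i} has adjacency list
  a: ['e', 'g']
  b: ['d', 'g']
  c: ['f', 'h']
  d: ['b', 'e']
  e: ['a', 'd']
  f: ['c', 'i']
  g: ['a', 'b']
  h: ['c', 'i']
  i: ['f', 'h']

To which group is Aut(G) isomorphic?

D_5 × D_4

G has two connected components, {a, b, d, e, g} and {c, f, h, i}; each is 2-regular, so G = C_5 ⊔ C_4. The components are non-isomorphic (different sizes), so Aut(G) = Aut(C_5) × Aut(C_4) = D_5 × D_4 of order 10·8 = 80.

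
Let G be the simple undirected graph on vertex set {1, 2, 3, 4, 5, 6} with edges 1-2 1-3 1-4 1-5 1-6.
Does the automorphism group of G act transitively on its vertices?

Vertex 1 is the only vertex of degree 5, so every automorphism fixes it; G is not vertex-transitive.

No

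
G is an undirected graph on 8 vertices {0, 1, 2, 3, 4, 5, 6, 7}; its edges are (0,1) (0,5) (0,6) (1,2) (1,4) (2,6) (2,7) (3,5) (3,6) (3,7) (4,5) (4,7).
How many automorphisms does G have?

G is 3-regular and bipartite on 2^3 = 8 vertices with girth 4; it is the hypercube graph Q_3. The symmetry group of the 3-cube is the hyperoctahedral group B_3 = Z_2 ≀ S_3, of order 2^3·3! = 48.

48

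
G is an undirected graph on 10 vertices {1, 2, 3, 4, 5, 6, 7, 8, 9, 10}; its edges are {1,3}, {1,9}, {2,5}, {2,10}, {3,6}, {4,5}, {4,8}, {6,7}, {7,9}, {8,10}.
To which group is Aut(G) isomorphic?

D_5 ≀ Z_2

G has two connected components, {1, 3, 6, 7, 9} and {2, 4, 5, 8, 10}; each is 2-regular, so G = C_5 ⊔ C_5. With two isomorphic components, Aut(G) = Aut(C_5) ≀ S_2 = (D_5 × D_5) ⋊ Z_2: permute each cycle by D_5, then optionally swap the two cycles. Order 2·(2·5)² = 200.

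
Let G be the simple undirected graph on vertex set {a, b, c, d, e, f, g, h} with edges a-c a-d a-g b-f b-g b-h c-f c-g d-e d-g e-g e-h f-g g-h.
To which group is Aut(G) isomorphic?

Vertex g is the unique vertex of degree 7; the remaining 7 vertices each have degree 3 and induce a cycle, so G is the wheel on 8 vertices with hub g. Every automorphism fixes the hub and acts on the rim 7-cycle, so Aut(G) ≅ Aut(C_7) = D_7 of order 14.

the dihedral group of order 14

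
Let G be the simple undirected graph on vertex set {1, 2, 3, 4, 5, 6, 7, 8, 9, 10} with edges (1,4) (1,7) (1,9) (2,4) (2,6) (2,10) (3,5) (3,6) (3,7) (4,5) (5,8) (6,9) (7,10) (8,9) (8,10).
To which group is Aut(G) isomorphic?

the symmetric group S_5

G is 3-regular on 10 vertices with no triangles and no 4-cycles (girth 5): this is the Petersen graph. Viewing the Petersen graph as the Kneser graph K(5,2) — vertices are 2-subsets of {1,…,5}, edges join disjoint pairs — its automorphisms are exactly the permutations of the 5-element set, so Aut ≅ S_5 of order 120.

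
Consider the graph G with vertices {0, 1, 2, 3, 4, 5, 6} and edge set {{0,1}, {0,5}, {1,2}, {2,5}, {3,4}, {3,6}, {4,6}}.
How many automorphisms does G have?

48

G has two connected components, {0, 1, 2, 5} and {3, 4, 6}; each is 2-regular, so G = C_4 ⊔ C_3. The components are non-isomorphic (different sizes), so Aut(G) = Aut(C_3) × Aut(C_4) = D_3 × D_4 of order 6·8 = 48.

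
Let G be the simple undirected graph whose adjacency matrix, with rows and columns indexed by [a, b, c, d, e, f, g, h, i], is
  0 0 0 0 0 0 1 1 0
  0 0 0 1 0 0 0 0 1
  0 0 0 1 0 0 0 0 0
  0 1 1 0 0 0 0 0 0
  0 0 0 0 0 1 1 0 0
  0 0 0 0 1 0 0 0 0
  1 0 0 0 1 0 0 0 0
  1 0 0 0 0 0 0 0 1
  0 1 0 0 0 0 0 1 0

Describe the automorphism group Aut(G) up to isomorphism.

The degree sequence is [2, 2, 1, 2, 2, 1, 2, 2, 2]; the two degree-1 vertices c and f are the ends of a path, so G = P_9. A path has exactly one nontrivial symmetry — reversal — giving Aut(G) of order 2.

C_2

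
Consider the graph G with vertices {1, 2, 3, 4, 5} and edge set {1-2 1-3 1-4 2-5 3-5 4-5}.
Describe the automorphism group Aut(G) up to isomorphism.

S_3 × S_2

The vertices split by degree into {1, 5} (degree 3) and {2, 3, 4} (degree 2); every edge runs between the two parts, so G is the complete bipartite graph K_{2,3}. Automorphisms preserve the bipartition setwise (since the parts differ in size) and act as S_3 × S_2 within it; |Aut| = 12.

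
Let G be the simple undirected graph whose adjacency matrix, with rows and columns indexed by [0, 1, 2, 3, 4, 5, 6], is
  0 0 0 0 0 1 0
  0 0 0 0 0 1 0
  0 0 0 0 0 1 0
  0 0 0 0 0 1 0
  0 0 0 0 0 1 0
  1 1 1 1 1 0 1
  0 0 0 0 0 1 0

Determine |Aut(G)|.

Vertex 5 has degree 6 and every other vertex has degree 1, so G is the star K_{1,6} with centre 5. Any automorphism fixes the centre and permutes the 6 leaves freely, so Aut(G) ≅ S_6 of order 6! = 720.

720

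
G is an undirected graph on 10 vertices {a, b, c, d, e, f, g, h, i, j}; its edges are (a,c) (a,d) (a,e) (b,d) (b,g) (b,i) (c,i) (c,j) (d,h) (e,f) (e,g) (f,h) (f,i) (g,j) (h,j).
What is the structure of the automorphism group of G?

the symmetric group S_5

G is 3-regular on 10 vertices with no triangles and no 4-cycles (girth 5): this is the Petersen graph. Viewing the Petersen graph as the Kneser graph K(5,2) — vertices are 2-subsets of {1,…,5}, edges join disjoint pairs — its automorphisms are exactly the permutations of the 5-element set, so Aut ≅ S_5 of order 120.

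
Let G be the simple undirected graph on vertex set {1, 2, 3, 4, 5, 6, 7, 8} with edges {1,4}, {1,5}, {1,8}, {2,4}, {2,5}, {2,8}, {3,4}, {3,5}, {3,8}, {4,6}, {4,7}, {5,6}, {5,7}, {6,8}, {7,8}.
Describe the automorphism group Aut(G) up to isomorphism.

The vertices split by degree into {4, 5, 8} (degree 5) and {1, 2, 3, 6, 7} (degree 3); every edge runs between the two parts, so G is the complete bipartite graph K_{3,5}. Automorphisms preserve the bipartition setwise (since the parts differ in size) and act as S_5 × S_3 within it; |Aut| = 720.

S_5 × S_3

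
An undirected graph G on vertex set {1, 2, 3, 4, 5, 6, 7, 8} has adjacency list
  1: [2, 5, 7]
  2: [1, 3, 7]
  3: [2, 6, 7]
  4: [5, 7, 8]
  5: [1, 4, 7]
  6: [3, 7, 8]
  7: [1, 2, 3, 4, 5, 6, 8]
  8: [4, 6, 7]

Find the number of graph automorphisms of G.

Vertex 7 is the unique vertex of degree 7; the remaining 7 vertices each have degree 3 and induce a cycle, so G is the wheel on 8 vertices with hub 7. With the hub fixed, the remaining symmetry is that of the rim cycle C_7, giving the dihedral group D_7.

14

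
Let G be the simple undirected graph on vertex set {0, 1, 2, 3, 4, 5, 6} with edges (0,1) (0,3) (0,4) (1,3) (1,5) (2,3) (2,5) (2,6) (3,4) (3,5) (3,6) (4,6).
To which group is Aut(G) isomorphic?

the dihedral group of order 12

Vertex 3 is the unique vertex of degree 6; the remaining 6 vertices each have degree 3 and induce a cycle, so G is the wheel on 7 vertices with hub 3. Every automorphism fixes the hub and acts on the rim 6-cycle, so Aut(G) ≅ Aut(C_6) = D_6 of order 12.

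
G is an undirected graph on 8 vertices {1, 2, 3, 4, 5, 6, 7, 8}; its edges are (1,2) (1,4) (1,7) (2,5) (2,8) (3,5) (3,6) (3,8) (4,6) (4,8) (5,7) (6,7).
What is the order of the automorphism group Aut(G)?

48

G is 3-regular and bipartite on 2^3 = 8 vertices with girth 4; it is the hypercube graph Q_3. The symmetry group of the 3-cube is the hyperoctahedral group B_3 = Z_2 ≀ S_3, of order 2^3·3! = 48.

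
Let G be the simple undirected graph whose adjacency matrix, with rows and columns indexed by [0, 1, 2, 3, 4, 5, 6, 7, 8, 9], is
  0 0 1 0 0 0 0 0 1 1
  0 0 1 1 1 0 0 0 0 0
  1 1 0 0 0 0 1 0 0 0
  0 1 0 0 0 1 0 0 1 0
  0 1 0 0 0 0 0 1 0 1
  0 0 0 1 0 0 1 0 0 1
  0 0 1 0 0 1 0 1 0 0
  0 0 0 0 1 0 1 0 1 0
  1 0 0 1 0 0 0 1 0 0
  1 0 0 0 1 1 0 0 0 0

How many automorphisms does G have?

G is 3-regular on 10 vertices with no triangles and no 4-cycles (girth 5): this is the Petersen graph. It is a classical fact that the Petersen graph has automorphism group S_5 (order 120), arising from its description as the Kneser graph K(5,2).

120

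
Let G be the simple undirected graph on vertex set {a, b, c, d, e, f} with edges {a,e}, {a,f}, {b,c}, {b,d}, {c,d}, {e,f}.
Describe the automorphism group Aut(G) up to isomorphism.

G has two connected components, {b, c, d} and {a, e, f}; each is 2-regular, so G = C_3 ⊔ C_3. Aut of a disjoint union of two copies of C_3 is the wreath product D_3 ≀ Z_2, of order 2·6² = 72.

(D_3 × D_3) ⋊ Z_2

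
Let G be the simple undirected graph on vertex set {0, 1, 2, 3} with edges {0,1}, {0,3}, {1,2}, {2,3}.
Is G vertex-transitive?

Yes

G is 2-regular and bipartite on 2^2 = 4 vertices with girth 4; it is the hypercube graph Q_2. The symmetry group of the 2-cube is the hyperoctahedral group B_2 = Z_2 ≀ S_2, of order 2^2·2! = 8. Under this action every vertex can be carried to every other, so G is vertex-transitive.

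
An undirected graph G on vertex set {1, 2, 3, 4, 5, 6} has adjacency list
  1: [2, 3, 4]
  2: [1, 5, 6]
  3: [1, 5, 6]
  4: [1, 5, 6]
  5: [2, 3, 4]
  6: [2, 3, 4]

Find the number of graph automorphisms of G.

G is 3-regular and bipartite with parts {2, 3, 4} and {1, 5, 6} (each part is independent and every cross-pair is an edge), so G = K_{3,3}. Each part can be permuted independently (S_3 × S_3) and the two equal-size parts can also be swapped, giving (S_3 × S_3) ⋊ Z_2 of order 2·(3!)² = 72.

72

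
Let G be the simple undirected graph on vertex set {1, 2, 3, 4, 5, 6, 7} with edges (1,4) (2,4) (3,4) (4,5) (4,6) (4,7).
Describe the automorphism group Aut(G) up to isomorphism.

Vertex 4 has degree 6 and every other vertex has degree 1, so G is the star K_{1,6} with centre 4. The 6 leaves are pairwise interchangeable while the centre is fixed, giving Aut(G) = S_6.

the symmetric group on 6 letters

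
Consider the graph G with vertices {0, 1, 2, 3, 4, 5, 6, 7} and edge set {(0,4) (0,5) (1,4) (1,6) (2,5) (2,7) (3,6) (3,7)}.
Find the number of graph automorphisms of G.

16

G is 2-regular and connected on 8 vertices, i.e. the cycle C_8. The automorphisms of the 8-cycle are exactly the symmetries of a regular 8-gon: the dihedral group D_8, |D_8| = 16.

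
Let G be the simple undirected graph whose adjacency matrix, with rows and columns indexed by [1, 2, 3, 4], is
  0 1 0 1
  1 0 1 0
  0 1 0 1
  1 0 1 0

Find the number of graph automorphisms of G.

8

G is 2-regular and bipartite with parts {2, 4} and {1, 3} (each part is independent and every cross-pair is an edge), so G = K_{2,2}. Aut(K_{2,2}) is the wreath product S_2 ≀ Z_2: permute within each part, then optionally swap the parts; |Aut| = 2·(2!)² = 8.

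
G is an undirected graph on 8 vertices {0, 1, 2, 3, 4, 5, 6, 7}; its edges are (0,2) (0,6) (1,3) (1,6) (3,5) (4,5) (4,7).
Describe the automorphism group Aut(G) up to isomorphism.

The degree sequence is [2, 2, 1, 2, 2, 2, 2, 1]; the two degree-1 vertices 2 and 7 are the ends of a path, so G = P_8. The only nontrivial automorphism of a path is the end-to-end reflection, so Aut(G) ≅ Z_2.

C_2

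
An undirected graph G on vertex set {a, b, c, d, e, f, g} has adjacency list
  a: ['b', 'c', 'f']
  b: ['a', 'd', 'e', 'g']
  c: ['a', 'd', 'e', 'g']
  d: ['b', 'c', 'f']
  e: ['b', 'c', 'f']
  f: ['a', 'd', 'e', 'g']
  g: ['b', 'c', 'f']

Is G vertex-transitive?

No

Automorphisms preserve degree, but G has vertices of degree 3 and vertices of degree 4; no automorphism maps one to the other, so G is not vertex-transitive.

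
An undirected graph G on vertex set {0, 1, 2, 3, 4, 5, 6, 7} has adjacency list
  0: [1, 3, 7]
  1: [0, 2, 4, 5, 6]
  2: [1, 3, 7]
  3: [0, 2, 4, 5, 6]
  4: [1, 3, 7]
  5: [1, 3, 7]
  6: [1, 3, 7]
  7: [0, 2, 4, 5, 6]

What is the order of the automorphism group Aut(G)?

The vertices split by degree into {1, 3, 7} (degree 5) and {0, 2, 4, 5, 6} (degree 3); every edge runs between the two parts, so G is the complete bipartite graph K_{3,5}. Automorphisms preserve the bipartition setwise (since the parts differ in size) and act as S_5 × S_3 within it; |Aut| = 720.

720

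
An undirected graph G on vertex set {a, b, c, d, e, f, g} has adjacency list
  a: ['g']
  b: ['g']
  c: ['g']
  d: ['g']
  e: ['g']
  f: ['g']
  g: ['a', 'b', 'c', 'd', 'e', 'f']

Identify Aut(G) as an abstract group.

Vertex g has degree 6 and every other vertex has degree 1, so G is the star K_{1,6} with centre g. Any automorphism fixes the centre and permutes the 6 leaves freely, so Aut(G) ≅ S_6 of order 6! = 720.

S_6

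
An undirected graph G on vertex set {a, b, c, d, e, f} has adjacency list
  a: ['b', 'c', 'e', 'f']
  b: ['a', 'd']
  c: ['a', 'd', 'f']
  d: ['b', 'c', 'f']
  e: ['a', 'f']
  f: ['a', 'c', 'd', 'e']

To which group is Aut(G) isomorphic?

{e}

Degrees alone do not determine every vertex (e.g. a and f both have degree 4), but their neighbour-degree multisets differ: N(a) has degrees [2, 2, 3, 4] while N(f) has degrees [2, 3, 3, 4]. Repeating this refinement separates all vertices, so the only automorphism is the identity.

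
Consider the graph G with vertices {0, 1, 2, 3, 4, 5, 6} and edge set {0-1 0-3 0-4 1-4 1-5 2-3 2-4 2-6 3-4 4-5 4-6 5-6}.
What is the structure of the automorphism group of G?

the dihedral group of order 12

Vertex 4 is the unique vertex of degree 6; the remaining 6 vertices each have degree 3 and induce a cycle, so G is the wheel on 7 vertices with hub 4. With the hub fixed, the remaining symmetry is that of the rim cycle C_6, giving the dihedral group D_6.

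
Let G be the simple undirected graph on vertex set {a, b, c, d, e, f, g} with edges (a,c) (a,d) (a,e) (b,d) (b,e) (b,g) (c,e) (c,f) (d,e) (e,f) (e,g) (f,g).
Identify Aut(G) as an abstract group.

Vertex e is the unique vertex of degree 6; the remaining 6 vertices each have degree 3 and induce a cycle, so G is the wheel on 7 vertices with hub e. With the hub fixed, the remaining symmetry is that of the rim cycle C_6, giving the dihedral group D_6.

the dihedral group of order 12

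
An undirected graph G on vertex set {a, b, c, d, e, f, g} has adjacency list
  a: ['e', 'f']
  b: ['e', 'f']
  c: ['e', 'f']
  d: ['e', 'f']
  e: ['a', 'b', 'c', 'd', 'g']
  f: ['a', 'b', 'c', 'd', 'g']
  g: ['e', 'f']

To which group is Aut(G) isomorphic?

The vertices split by degree into {e, f} (degree 5) and {a, b, c, d, g} (degree 2); every edge runs between the two parts, so G is the complete bipartite graph K_{2,5}. The parts have unequal sizes, so no automorphism swaps them; each part is permuted independently, giving S_2 × S_5 of order 2!·5! = 240.

S_2 × S_5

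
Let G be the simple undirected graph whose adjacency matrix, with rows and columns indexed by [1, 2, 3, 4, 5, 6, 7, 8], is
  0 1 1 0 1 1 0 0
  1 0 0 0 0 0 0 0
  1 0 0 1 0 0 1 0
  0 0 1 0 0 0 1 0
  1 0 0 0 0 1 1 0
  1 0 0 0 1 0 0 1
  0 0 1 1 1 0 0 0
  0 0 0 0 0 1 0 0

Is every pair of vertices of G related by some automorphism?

Vertex 1 is the only vertex of degree 4, so every automorphism fixes it; G is not vertex-transitive.

No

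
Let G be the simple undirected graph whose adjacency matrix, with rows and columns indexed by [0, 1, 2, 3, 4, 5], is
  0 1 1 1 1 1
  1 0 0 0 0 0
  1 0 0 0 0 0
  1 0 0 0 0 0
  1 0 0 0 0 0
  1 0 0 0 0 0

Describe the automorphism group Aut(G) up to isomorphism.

Vertex 0 has degree 5 and every other vertex has degree 1, so G is the star K_{1,5} with centre 0. The 5 leaves are pairwise interchangeable while the centre is fixed, giving Aut(G) = S_5.

S_5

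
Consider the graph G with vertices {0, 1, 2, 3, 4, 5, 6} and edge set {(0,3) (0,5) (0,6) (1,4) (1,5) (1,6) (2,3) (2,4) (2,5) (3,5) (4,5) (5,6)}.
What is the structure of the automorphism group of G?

D_6

Vertex 5 is the unique vertex of degree 6; the remaining 6 vertices each have degree 3 and induce a cycle, so G is the wheel on 7 vertices with hub 5. Every automorphism fixes the hub and acts on the rim 6-cycle, so Aut(G) ≅ Aut(C_6) = D_6 of order 12.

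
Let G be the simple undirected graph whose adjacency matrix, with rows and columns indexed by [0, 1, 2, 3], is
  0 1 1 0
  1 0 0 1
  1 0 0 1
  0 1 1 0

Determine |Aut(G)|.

8

G is 2-regular and bipartite on 2^2 = 4 vertices with girth 4; it is the hypercube graph Q_2. Aut(Q_2) consists of the signed permutations of the 2 coordinate axes: 2! permutations times 2^2 sign flips, so |Aut| = 2^2·2! = 8.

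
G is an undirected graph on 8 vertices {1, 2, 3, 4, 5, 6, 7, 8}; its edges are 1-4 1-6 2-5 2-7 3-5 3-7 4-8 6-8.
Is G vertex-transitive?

Yes

G has two connected components, {2, 3, 5, 7} and {1, 4, 6, 8}; each is 2-regular, so G = C_4 ⊔ C_4. With two isomorphic components, Aut(G) = Aut(C_4) ≀ S_2 = (D_4 × D_4) ⋊ Z_2: permute each cycle by D_4, then optionally swap the two cycles. Order 2·(2·4)² = 128. This group acts transitively on the 8 vertices.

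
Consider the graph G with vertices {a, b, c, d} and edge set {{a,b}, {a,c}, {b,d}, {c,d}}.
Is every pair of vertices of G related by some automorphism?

G is 2-regular and bipartite on 2^2 = 4 vertices with girth 4; it is the hypercube graph Q_2. Aut(Q_2) consists of the signed permutations of the 2 coordinate axes: 2! permutations times 2^2 sign flips, so |Aut| = 2^2·2! = 8. Under this action every vertex can be carried to every other, so G is vertex-transitive.

Yes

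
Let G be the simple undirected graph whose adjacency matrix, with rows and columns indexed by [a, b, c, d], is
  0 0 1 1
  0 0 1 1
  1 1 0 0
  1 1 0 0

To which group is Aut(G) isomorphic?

G is 2-regular and connected on 4 vertices, i.e. the cycle C_4. The automorphisms of the 4-cycle are exactly the symmetries of a regular 4-gon: the dihedral group D_4, |D_4| = 8.

the dihedral group of order 8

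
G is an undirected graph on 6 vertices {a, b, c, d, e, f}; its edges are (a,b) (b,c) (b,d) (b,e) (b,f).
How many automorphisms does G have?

120

Vertex b has degree 5 and every other vertex has degree 1, so G is the star K_{1,5} with centre b. The 5 leaves are pairwise interchangeable while the centre is fixed, giving Aut(G) = S_5.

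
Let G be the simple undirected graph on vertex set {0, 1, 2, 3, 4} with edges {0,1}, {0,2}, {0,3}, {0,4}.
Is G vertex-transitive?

No

Vertex 0 is the only vertex of degree 4, so every automorphism fixes it; G is not vertex-transitive.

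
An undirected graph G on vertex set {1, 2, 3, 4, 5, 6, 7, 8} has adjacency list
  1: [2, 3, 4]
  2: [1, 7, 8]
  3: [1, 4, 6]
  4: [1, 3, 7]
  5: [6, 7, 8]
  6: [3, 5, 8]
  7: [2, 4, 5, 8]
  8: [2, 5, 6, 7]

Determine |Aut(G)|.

1

The degree sequence is [3, 3, 3, 3, 3, 3, 4, 4]. Checking the degree-preserving permutations of the vertex set shows that none except the identity preserves every edge, so Aut(G) is trivial.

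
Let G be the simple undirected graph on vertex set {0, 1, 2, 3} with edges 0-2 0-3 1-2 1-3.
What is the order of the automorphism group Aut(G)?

G is 2-regular and bipartite on 2^2 = 4 vertices with girth 4; it is the hypercube graph Q_2. The symmetry group of the 2-cube is the hyperoctahedral group B_2 = Z_2 ≀ S_2, of order 2^2·2! = 8.

8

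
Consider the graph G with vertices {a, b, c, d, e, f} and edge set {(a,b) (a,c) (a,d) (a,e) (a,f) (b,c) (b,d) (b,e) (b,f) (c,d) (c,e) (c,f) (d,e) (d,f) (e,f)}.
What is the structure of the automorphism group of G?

the symmetric group on 6 letters

Every vertex has degree 5, so G is the complete graph K_6. Every bijection on the vertex set is an automorphism of K_6; hence Aut(K_6) ≅ S_6, order 720.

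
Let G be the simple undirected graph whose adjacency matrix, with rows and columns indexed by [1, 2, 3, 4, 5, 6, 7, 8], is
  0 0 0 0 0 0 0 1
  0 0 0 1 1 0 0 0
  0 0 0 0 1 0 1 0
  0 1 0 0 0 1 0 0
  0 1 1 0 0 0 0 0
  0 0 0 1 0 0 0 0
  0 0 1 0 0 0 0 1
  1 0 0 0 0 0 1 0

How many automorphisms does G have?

The degree sequence is [1, 2, 2, 2, 2, 1, 2, 2]; the two degree-1 vertices 1 and 6 are the ends of a path, so G = P_8. The only nontrivial automorphism of a path is the end-to-end reflection, so Aut(G) ≅ Z_2.

2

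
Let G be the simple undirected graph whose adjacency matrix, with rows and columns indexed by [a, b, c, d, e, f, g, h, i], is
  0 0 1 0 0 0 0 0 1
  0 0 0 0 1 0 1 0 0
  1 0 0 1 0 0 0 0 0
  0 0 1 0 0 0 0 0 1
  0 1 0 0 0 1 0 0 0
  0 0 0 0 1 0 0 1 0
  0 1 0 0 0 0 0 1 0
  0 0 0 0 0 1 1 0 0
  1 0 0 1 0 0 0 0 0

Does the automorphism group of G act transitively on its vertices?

No

G has two connected components, {b, e, f, g, h} and {a, c, d, i}; each is 2-regular, so G = C_5 ⊔ C_4. The orbit of a under Aut(G) is {a, c, d, i}, which does not contain b, so G is not vertex-transitive.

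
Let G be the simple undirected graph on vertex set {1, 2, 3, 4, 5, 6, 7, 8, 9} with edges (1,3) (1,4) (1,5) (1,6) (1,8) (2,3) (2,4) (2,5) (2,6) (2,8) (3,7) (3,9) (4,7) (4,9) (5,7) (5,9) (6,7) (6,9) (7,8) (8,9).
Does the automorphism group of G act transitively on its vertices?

No

Automorphisms preserve degree, but G has vertices of degree 4 and vertices of degree 5; no automorphism maps one to the other, so G is not vertex-transitive.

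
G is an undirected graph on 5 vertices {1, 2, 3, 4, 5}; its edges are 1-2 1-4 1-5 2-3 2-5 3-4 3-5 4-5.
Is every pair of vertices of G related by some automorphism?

Vertex 5 is the only vertex of degree 4, so every automorphism fixes it; G is not vertex-transitive.

No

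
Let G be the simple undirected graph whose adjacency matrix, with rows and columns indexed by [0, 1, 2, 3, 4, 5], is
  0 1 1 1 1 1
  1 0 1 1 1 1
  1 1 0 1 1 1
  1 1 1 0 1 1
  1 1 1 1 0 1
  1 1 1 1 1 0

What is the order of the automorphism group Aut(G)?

720

Every vertex has degree 5, so G is the complete graph K_6. Any permutation of the 6 vertices preserves K_6, so Aut(K_6) = S_6 of order 6! = 720.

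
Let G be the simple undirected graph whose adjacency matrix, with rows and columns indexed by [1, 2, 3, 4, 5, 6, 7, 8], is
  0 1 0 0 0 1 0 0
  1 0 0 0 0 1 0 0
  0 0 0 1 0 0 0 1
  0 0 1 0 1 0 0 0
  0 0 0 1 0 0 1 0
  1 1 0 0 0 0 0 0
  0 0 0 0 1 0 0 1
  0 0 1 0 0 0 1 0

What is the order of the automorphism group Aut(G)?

G has two connected components, {3, 4, 5, 7, 8} and {1, 2, 6}; each is 2-regular, so G = C_5 ⊔ C_3. No automorphism exchanges components of different sizes, hence Aut(G) is the direct product D_5 × D_3, order 60.

60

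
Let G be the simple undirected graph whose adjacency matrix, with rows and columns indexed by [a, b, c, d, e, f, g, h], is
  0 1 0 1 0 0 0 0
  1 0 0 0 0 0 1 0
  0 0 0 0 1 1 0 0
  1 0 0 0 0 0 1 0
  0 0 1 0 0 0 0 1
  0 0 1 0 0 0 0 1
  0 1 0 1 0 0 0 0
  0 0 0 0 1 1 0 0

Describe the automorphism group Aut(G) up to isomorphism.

G has two connected components, {a, b, d, g} and {c, e, f, h}; each is 2-regular, so G = C_4 ⊔ C_4. With two isomorphic components, Aut(G) = Aut(C_4) ≀ S_2 = (D_4 × D_4) ⋊ Z_2: permute each cycle by D_4, then optionally swap the two cycles. Order 2·(2·4)² = 128.

(D_4 × D_4) ⋊ Z_2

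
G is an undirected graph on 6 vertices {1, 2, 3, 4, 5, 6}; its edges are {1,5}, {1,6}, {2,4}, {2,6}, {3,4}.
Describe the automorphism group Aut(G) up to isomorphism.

The degree sequence is [2, 2, 1, 2, 1, 2]; the two degree-1 vertices 3 and 5 are the ends of a path, so G = P_6. The only nontrivial automorphism of a path is the end-to-end reflection, so Aut(G) ≅ Z_2.

C_2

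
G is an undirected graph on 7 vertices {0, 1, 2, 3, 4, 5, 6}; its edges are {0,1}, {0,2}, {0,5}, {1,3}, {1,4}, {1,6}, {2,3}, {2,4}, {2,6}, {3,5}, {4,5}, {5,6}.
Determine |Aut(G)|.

The vertices split by degree into {1, 2, 5} (degree 4) and {0, 3, 4, 6} (degree 3); every edge runs between the two parts, so G is the complete bipartite graph K_{3,4}. Automorphisms preserve the bipartition setwise (since the parts differ in size) and act as S_3 × S_4 within it; |Aut| = 144.

144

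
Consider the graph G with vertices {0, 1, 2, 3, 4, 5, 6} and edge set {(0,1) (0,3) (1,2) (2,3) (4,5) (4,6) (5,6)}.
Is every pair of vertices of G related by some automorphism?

No

G has two connected components, {0, 1, 2, 3} and {4, 5, 6}; each is 2-regular, so G = C_4 ⊔ C_3. The orbit of 0 under Aut(G) is {0, 1, 2, 3}, which does not contain 4, so G is not vertex-transitive.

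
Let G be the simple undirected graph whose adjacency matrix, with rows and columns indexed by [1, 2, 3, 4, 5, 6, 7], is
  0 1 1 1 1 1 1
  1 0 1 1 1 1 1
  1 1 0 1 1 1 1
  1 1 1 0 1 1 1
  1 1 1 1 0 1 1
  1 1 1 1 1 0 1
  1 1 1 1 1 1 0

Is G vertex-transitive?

Yes

All 7 vertices are pairwise adjacent: G = K_7. Any permutation of the 7 vertices preserves K_7, so Aut(K_7) = S_7 of order 7! = 5040. Under this action every vertex can be carried to every other, so G is vertex-transitive.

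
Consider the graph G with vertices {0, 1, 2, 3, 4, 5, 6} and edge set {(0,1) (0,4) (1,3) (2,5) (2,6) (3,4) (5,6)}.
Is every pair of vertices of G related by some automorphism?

G has two connected components, {0, 1, 3, 4} and {2, 5, 6}; each is 2-regular, so G = C_4 ⊔ C_3. The orbit of 0 under Aut(G) is {0, 1, 3, 4}, which does not contain 2, so G is not vertex-transitive.

No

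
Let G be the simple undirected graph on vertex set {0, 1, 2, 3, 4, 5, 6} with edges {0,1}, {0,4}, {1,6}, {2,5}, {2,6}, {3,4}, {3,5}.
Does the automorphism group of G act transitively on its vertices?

Yes

G is 2-regular and connected on 7 vertices, i.e. the cycle C_7. The automorphisms of the 7-cycle are exactly the symmetries of a regular 7-gon: the dihedral group D_7, |D_7| = 14. This group acts transitively on the 7 vertices.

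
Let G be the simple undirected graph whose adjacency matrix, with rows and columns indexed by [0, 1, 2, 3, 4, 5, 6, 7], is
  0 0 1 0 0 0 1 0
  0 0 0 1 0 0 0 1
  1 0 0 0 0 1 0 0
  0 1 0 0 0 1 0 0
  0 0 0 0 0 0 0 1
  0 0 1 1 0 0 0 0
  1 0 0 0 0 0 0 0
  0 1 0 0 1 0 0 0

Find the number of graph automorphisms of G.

2

The degree sequence is [2, 2, 2, 2, 1, 2, 1, 2]; the two degree-1 vertices 4 and 6 are the ends of a path, so G = P_8. The only nontrivial automorphism of a path is the end-to-end reflection, so Aut(G) ≅ Z_2.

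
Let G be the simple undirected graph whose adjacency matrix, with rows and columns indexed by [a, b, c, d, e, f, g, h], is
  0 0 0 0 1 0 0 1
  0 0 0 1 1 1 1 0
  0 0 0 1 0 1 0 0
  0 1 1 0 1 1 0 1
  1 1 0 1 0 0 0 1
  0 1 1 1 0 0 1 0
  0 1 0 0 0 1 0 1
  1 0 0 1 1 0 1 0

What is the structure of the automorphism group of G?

The degree sequence is [2, 4, 2, 5, 4, 4, 3, 4]. Checking the degree-preserving permutations of the vertex set shows that none except the identity preserves every edge, so Aut(G) is trivial.

1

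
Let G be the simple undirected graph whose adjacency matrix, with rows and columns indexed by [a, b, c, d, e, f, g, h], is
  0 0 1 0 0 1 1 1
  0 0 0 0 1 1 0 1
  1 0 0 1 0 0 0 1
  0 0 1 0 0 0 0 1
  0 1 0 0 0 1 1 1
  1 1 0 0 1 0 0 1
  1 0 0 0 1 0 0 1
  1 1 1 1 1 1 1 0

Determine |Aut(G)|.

The degree sequence is [4, 3, 3, 2, 4, 4, 3, 7]. Checking the degree-preserving permutations of the vertex set shows that none except the identity preserves every edge, so Aut(G) is trivial.

1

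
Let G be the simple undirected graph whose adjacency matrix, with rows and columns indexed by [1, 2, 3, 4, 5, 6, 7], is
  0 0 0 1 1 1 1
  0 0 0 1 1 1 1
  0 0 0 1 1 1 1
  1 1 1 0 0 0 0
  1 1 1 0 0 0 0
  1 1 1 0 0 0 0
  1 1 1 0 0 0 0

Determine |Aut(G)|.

The vertices split by degree into {1, 2, 3} (degree 4) and {4, 5, 6, 7} (degree 3); every edge runs between the two parts, so G is the complete bipartite graph K_{3,4}. The parts have unequal sizes, so no automorphism swaps them; each part is permuted independently, giving S_3 × S_4 of order 3!·4! = 144.

144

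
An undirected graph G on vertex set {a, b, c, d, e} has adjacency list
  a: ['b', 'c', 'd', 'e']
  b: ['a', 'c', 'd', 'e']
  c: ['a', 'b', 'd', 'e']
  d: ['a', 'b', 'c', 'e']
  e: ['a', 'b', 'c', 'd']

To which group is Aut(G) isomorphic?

S_5

All 5 vertices are pairwise adjacent: G = K_5. Any permutation of the 5 vertices preserves K_5, so Aut(K_5) = S_5 of order 5! = 120.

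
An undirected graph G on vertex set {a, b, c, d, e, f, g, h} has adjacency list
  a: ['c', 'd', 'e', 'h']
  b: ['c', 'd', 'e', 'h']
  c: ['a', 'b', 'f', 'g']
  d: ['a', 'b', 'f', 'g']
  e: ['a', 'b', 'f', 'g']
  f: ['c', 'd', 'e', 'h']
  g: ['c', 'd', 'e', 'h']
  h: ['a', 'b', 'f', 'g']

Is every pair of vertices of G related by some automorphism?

G is 4-regular and bipartite with parts {a, b, f, g} and {c, d, e, h} (each part is independent and every cross-pair is an edge), so G = K_{4,4}. Each part can be permuted independently (S_4 × S_4) and the two equal-size parts can also be swapped, giving (S_4 × S_4) ⋊ Z_2 of order 2·(4!)² = 1152. This group acts transitively on the 8 vertices.

Yes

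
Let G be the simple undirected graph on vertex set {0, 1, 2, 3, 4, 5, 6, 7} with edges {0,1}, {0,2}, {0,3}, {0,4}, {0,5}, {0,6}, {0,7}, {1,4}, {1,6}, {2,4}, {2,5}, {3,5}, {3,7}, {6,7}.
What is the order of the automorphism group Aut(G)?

Vertex 0 is the unique vertex of degree 7; the remaining 7 vertices each have degree 3 and induce a cycle, so G is the wheel on 8 vertices with hub 0. Every automorphism fixes the hub and acts on the rim 7-cycle, so Aut(G) ≅ Aut(C_7) = D_7 of order 14.

14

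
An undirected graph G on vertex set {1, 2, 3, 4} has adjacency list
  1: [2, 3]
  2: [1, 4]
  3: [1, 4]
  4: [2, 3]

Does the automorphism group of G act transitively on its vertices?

Yes

Every vertex has degree 2 and the graph is connected, so G is the 4-cycle C_4. C_4 has 4 rotations and 4 reflections, so Aut(C_4) ≅ D_4 of order 8. Under this action every vertex can be carried to every other, so G is vertex-transitive.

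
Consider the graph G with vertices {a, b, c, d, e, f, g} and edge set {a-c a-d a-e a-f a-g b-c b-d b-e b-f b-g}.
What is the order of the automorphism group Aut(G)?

The vertices split by degree into {a, b} (degree 5) and {c, d, e, f, g} (degree 2); every edge runs between the two parts, so G is the complete bipartite graph K_{2,5}. The parts have unequal sizes, so no automorphism swaps them; each part is permuted independently, giving S_2 × S_5 of order 2!·5! = 240.

240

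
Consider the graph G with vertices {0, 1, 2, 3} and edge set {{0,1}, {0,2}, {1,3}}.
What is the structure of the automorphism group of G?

Z_2

The degree sequence is [2, 2, 1, 1]; the two degree-1 vertices 2 and 3 are the ends of a path, so G = P_4. The only nontrivial automorphism of a path is the end-to-end reflection, so Aut(G) ≅ Z_2.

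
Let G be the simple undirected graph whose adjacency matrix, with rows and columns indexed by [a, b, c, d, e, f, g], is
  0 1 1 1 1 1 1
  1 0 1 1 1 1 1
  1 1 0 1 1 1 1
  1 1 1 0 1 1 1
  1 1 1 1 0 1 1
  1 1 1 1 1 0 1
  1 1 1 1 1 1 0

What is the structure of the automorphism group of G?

Every vertex has degree 6, so G is the complete graph K_7. Any permutation of the 7 vertices preserves K_7, so Aut(K_7) = S_7 of order 7! = 5040.

S_7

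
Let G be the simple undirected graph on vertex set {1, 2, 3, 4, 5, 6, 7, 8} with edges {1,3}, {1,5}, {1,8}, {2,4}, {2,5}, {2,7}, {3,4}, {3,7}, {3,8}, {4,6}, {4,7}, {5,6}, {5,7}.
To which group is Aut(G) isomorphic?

the trivial group

The degree sequence is [3, 3, 4, 4, 4, 2, 4, 2]. Checking the degree-preserving permutations of the vertex set shows that none except the identity preserves every edge, so Aut(G) is trivial.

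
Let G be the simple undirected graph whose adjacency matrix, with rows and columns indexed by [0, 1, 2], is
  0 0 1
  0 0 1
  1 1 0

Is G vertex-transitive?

Vertex 2 is the only vertex of degree 2, so every automorphism fixes it; G is not vertex-transitive.

No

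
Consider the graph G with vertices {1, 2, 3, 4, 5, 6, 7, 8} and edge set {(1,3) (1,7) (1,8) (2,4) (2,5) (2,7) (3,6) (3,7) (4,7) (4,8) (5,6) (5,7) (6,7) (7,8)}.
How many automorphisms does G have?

14

Vertex 7 is the unique vertex of degree 7; the remaining 7 vertices each have degree 3 and induce a cycle, so G is the wheel on 8 vertices with hub 7. Every automorphism fixes the hub and acts on the rim 7-cycle, so Aut(G) ≅ Aut(C_7) = D_7 of order 14.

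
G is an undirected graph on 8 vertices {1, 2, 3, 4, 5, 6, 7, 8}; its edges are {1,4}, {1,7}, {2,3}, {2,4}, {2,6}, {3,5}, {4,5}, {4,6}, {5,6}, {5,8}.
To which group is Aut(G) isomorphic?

Degrees alone do not determine every vertex (e.g. 1 and 3 both have degree 2), but their neighbour-degree multisets differ: N(1) has degrees [1, 4] while N(3) has degrees [3, 4]. Repeating this refinement separates all vertices, so the only automorphism is the identity.

the trivial group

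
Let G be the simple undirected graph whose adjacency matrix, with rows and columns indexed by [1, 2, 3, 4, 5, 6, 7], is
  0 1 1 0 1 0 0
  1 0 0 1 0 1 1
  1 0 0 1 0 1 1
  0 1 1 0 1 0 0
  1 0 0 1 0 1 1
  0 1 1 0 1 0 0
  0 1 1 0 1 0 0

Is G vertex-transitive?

Automorphisms preserve degree, but G has vertices of degree 3 and vertices of degree 4; no automorphism maps one to the other, so G is not vertex-transitive.

No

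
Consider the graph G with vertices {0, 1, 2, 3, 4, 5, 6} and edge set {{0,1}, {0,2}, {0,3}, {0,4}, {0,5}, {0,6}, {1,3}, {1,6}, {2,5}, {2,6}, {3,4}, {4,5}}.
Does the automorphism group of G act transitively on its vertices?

Vertex 0 is the only vertex of degree 6, so every automorphism fixes it; G is not vertex-transitive.

No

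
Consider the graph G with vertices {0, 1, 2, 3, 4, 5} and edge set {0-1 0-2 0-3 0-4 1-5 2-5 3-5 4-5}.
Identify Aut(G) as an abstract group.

S_2 × S_4

The vertices split by degree into {0, 5} (degree 4) and {1, 2, 3, 4} (degree 2); every edge runs between the two parts, so G is the complete bipartite graph K_{2,4}. The parts have unequal sizes, so no automorphism swaps them; each part is permuted independently, giving S_2 × S_4 of order 2!·4! = 48.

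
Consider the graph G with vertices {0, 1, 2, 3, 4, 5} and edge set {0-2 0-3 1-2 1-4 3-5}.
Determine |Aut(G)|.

The degree sequence is [2, 2, 2, 2, 1, 1]; the two degree-1 vertices 4 and 5 are the ends of a path, so G = P_6. The only nontrivial automorphism of a path is the end-to-end reflection, so Aut(G) ≅ Z_2.

2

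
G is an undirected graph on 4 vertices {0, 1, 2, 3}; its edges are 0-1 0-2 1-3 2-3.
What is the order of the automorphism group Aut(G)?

G is 2-regular and bipartite on 2^2 = 4 vertices with girth 4; it is the hypercube graph Q_2. The symmetry group of the 2-cube is the hyperoctahedral group B_2 = Z_2 ≀ S_2, of order 2^2·2! = 8.

8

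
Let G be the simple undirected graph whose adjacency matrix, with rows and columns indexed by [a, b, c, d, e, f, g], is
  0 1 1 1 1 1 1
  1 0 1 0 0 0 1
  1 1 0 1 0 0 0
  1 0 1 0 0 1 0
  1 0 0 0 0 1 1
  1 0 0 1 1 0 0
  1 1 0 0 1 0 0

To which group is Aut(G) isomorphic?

Vertex a is the unique vertex of degree 6; the remaining 6 vertices each have degree 3 and induce a cycle, so G is the wheel on 7 vertices with hub a. Every automorphism fixes the hub and acts on the rim 6-cycle, so Aut(G) ≅ Aut(C_6) = D_6 of order 12.

D_6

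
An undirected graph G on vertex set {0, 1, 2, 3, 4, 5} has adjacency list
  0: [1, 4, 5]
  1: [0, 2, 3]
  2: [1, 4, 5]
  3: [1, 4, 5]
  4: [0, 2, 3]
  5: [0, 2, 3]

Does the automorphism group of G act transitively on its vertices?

G is 3-regular and bipartite with parts {1, 4, 5} and {0, 2, 3} (each part is independent and every cross-pair is an edge), so G = K_{3,3}. Aut(K_{3,3}) is the wreath product S_3 ≀ Z_2: permute within each part, then optionally swap the parts; |Aut| = 2·(3!)² = 72. This group acts transitively on the 6 vertices.

Yes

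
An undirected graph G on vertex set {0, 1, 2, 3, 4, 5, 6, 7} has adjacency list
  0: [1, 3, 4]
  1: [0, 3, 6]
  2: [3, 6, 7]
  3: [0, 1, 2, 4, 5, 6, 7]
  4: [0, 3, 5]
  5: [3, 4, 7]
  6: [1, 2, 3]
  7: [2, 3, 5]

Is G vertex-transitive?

No

Vertex 3 is the only vertex of degree 7, so every automorphism fixes it; G is not vertex-transitive.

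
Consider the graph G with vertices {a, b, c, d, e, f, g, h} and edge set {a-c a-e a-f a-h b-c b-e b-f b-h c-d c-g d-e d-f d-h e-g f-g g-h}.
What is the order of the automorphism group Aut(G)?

G is 4-regular and bipartite with parts {a, b, d, g} and {c, e, f, h} (each part is independent and every cross-pair is an edge), so G = K_{4,4}. Each part can be permuted independently (S_4 × S_4) and the two equal-size parts can also be swapped, giving (S_4 × S_4) ⋊ Z_2 of order 2·(4!)² = 1152.

1152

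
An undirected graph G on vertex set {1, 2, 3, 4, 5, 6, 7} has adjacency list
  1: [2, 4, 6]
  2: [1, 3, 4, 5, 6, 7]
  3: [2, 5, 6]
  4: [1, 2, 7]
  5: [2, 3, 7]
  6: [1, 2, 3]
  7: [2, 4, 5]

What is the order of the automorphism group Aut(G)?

Vertex 2 is the unique vertex of degree 6; the remaining 6 vertices each have degree 3 and induce a cycle, so G is the wheel on 7 vertices with hub 2. With the hub fixed, the remaining symmetry is that of the rim cycle C_6, giving the dihedral group D_6.

12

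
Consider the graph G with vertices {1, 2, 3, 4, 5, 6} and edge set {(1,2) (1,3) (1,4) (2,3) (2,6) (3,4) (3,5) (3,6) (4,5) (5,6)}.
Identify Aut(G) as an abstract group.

the dihedral group of order 10

Vertex 3 is the unique vertex of degree 5; the remaining 5 vertices each have degree 3 and induce a cycle, so G is the wheel on 6 vertices with hub 3. Every automorphism fixes the hub and acts on the rim 5-cycle, so Aut(G) ≅ Aut(C_5) = D_5 of order 10.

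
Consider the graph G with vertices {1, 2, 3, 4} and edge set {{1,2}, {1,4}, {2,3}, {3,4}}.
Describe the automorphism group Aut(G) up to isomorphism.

G is 2-regular and bipartite on 2^2 = 4 vertices with girth 4; it is the hypercube graph Q_2. Aut(Q_2) consists of the signed permutations of the 2 coordinate axes: 2! permutations times 2^2 sign flips, so |Aut| = 2^2·2! = 8.

Z_2^2 ⋊ S_2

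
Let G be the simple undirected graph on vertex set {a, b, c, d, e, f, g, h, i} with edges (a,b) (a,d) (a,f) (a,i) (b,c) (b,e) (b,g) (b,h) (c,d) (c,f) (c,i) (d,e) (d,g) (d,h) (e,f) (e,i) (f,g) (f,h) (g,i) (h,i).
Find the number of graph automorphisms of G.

2880

The vertices split by degree into {b, d, f, i} (degree 5) and {a, c, e, g, h} (degree 4); every edge runs between the two parts, so G is the complete bipartite graph K_{4,5}. The parts have unequal sizes, so no automorphism swaps them; each part is permuted independently, giving S_4 × S_5 of order 4!·5! = 2880.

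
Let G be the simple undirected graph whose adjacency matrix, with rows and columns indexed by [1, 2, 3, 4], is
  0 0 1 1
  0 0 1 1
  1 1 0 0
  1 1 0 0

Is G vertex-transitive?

G is 2-regular and bipartite on 2^2 = 4 vertices with girth 4; it is the hypercube graph Q_2. The symmetry group of the 2-cube is the hyperoctahedral group B_2 = Z_2 ≀ S_2, of order 2^2·2! = 8. This group acts transitively on the 4 vertices.

Yes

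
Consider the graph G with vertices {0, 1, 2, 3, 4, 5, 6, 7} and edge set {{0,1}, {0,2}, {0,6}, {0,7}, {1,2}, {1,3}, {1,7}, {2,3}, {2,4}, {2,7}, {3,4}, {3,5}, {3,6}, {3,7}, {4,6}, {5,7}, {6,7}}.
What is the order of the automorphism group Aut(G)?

1

Degrees alone do not determine every vertex (e.g. 0 and 1 both have degree 4), but their neighbour-degree multisets differ: N(0) has degrees [4, 4, 5, 6] while N(1) has degrees [4, 5, 6, 6]. Repeating this refinement separates all vertices, so the only automorphism is the identity.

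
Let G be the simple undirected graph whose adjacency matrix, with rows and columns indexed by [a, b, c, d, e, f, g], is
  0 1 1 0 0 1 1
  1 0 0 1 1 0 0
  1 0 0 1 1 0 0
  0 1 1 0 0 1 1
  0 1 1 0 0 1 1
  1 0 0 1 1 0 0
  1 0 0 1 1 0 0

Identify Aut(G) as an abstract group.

The vertices split by degree into {a, d, e} (degree 4) and {b, c, f, g} (degree 3); every edge runs between the two parts, so G is the complete bipartite graph K_{3,4}. The parts have unequal sizes, so no automorphism swaps them; each part is permuted independently, giving S_4 × S_3 of order 4!·3! = 144.

S_4 × S_3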